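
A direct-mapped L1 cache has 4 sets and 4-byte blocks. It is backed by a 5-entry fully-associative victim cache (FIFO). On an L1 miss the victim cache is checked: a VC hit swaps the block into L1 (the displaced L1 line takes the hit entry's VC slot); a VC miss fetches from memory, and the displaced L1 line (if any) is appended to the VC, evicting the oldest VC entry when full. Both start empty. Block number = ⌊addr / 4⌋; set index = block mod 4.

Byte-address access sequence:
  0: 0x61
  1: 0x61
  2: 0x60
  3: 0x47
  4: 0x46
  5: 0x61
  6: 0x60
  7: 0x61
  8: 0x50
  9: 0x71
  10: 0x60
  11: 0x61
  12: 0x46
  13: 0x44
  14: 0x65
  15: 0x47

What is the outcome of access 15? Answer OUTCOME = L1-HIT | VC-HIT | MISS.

#0 0x61→b24/s0 MISS; vc=[]
#1 0x61→b24/s0 L1-HIT; vc=[]
#2 0x60→b24/s0 L1-HIT; vc=[]
#3 0x47→b17/s1 MISS; vc=[]
#4 0x46→b17/s1 L1-HIT; vc=[]
#5 0x61→b24/s0 L1-HIT; vc=[]
#6 0x60→b24/s0 L1-HIT; vc=[]
#7 0x61→b24/s0 L1-HIT; vc=[]
#8 0x50→b20/s0 MISS; vc=[24]
#9 0x71→b28/s0 MISS; vc=[24,20]
#10 0x60→b24/s0 VC-HIT; vc=[28,20]
#11 0x61→b24/s0 L1-HIT; vc=[28,20]
#12 0x46→b17/s1 L1-HIT; vc=[28,20]
#13 0x44→b17/s1 L1-HIT; vc=[28,20]
#14 0x65→b25/s1 MISS; vc=[28,20,17]
#15 0x47→b17/s1 VC-HIT; vc=[28,20,25]

OUTCOME = VC-HIT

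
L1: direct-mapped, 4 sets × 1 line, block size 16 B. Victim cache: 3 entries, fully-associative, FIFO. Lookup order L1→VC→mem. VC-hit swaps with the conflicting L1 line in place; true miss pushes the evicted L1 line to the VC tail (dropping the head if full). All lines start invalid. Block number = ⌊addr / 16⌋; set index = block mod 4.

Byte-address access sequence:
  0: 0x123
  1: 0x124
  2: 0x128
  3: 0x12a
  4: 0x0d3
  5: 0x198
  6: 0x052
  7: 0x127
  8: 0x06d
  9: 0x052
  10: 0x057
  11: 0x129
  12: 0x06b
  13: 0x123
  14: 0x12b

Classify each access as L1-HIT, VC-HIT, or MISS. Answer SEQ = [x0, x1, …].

  [0] addr=0x123 blk=18 s=2: MISS | VC []
  [1] addr=0x124 blk=18 s=2: L1-HIT | VC []
  [2] addr=0x128 blk=18 s=2: L1-HIT | VC []
  [3] addr=0x12a blk=18 s=2: L1-HIT | VC []
  [4] addr=0xd3 blk=13 s=1: MISS | VC []
  [5] addr=0x198 blk=25 s=1: MISS | VC [13]
  [6] addr=0x52 blk=5 s=1: MISS | VC [13, 25]
  [7] addr=0x127 blk=18 s=2: L1-HIT | VC [13, 25]
  [8] addr=0x6d blk=6 s=2: MISS | VC [13, 25, 18]
  [9] addr=0x52 blk=5 s=1: L1-HIT | VC [13, 25, 18]
  [10] addr=0x57 blk=5 s=1: L1-HIT | VC [13, 25, 18]
  [11] addr=0x129 blk=18 s=2: VC-HIT | VC [13, 25, 6]
  [12] addr=0x6b blk=6 s=2: VC-HIT | VC [13, 25, 18]
  [13] addr=0x123 blk=18 s=2: VC-HIT | VC [13, 25, 6]
  [14] addr=0x12b blk=18 s=2: L1-HIT | VC [13, 25, 6]

SEQ = [MISS, L1-HIT, L1-HIT, L1-HIT, MISS, MISS, MISS, L1-HIT, MISS, L1-HIT, L1-HIT, VC-HIT, VC-HIT, VC-HIT, L1-HIT]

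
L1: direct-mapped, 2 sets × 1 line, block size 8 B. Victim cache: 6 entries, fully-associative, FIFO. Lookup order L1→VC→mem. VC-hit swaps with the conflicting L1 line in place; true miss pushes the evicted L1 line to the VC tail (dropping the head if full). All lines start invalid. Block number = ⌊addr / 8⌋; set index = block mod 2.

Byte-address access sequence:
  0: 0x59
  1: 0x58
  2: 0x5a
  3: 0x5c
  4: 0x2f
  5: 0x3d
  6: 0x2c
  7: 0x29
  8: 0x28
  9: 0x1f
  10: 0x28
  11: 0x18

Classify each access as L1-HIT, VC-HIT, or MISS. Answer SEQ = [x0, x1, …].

#0 0x59→b11/s1 MISS; vc=[]
#1 0x58→b11/s1 L1-HIT; vc=[]
#2 0x5a→b11/s1 L1-HIT; vc=[]
#3 0x5c→b11/s1 L1-HIT; vc=[]
#4 0x2f→b5/s1 MISS; vc=[11]
#5 0x3d→b7/s1 MISS; vc=[11,5]
#6 0x2c→b5/s1 VC-HIT; vc=[11,7]
#7 0x29→b5/s1 L1-HIT; vc=[11,7]
#8 0x28→b5/s1 L1-HIT; vc=[11,7]
#9 0x1f→b3/s1 MISS; vc=[11,7,5]
#10 0x28→b5/s1 VC-HIT; vc=[11,7,3]
#11 0x18→b3/s1 VC-HIT; vc=[11,7,5]

SEQ = [MISS, L1-HIT, L1-HIT, L1-HIT, MISS, MISS, VC-HIT, L1-HIT, L1-HIT, MISS, VC-HIT, VC-HIT]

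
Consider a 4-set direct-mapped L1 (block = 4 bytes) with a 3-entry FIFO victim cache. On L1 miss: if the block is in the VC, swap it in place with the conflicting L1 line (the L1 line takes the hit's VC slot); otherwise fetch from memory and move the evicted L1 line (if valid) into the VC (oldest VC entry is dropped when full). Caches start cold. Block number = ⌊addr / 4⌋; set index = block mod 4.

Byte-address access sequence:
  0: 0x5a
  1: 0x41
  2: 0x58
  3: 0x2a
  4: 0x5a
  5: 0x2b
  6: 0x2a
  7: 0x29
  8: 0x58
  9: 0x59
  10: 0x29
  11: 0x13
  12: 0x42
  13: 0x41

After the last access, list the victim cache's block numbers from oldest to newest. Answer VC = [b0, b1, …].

VC = [22, 4]

#0 0x5a→b22/s2 MISS; vc=[]
#1 0x41→b16/s0 MISS; vc=[]
#2 0x58→b22/s2 L1-HIT; vc=[]
#3 0x2a→b10/s2 MISS; vc=[22]
#4 0x5a→b22/s2 VC-HIT; vc=[10]
#5 0x2b→b10/s2 VC-HIT; vc=[22]
#6 0x2a→b10/s2 L1-HIT; vc=[22]
#7 0x29→b10/s2 L1-HIT; vc=[22]
#8 0x58→b22/s2 VC-HIT; vc=[10]
#9 0x59→b22/s2 L1-HIT; vc=[10]
#10 0x29→b10/s2 VC-HIT; vc=[22]
#11 0x13→b4/s0 MISS; vc=[22,16]
#12 0x42→b16/s0 VC-HIT; vc=[22,4]
#13 0x41→b16/s0 L1-HIT; vc=[22,4]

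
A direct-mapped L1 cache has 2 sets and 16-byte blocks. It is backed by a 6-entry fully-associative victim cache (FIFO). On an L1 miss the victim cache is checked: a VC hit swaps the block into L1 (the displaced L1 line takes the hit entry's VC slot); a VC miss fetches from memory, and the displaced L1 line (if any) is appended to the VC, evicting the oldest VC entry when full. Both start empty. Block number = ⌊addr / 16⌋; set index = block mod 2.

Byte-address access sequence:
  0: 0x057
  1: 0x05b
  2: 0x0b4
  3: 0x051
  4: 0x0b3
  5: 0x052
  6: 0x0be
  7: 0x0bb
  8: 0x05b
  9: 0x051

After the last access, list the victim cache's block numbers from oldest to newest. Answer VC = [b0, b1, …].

VC = [11]

0: 0x57 (blk 5, set 1) → MISS  vc=[]
1: 0x5b (blk 5, set 1) → L1-HIT  vc=[]
2: 0xb4 (blk 11, set 1) → MISS  vc=[5]
3: 0x51 (blk 5, set 1) → VC-HIT  vc=[11]
4: 0xb3 (blk 11, set 1) → VC-HIT  vc=[5]
5: 0x52 (blk 5, set 1) → VC-HIT  vc=[11]
6: 0xbe (blk 11, set 1) → VC-HIT  vc=[5]
7: 0xbb (blk 11, set 1) → L1-HIT  vc=[5]
8: 0x5b (blk 5, set 1) → VC-HIT  vc=[11]
9: 0x51 (blk 5, set 1) → L1-HIT  vc=[11]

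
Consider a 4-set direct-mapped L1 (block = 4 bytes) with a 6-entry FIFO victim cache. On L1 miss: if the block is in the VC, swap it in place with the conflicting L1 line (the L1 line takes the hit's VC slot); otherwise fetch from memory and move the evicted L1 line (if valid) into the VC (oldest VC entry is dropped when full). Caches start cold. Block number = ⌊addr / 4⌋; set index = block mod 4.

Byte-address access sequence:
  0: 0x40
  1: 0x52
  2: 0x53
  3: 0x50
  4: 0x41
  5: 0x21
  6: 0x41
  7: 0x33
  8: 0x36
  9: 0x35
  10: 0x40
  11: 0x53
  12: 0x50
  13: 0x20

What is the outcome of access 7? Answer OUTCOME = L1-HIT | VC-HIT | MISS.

OUTCOME = MISS

  [0] addr=0x40 blk=16 s=0: MISS | VC []
  [1] addr=0x52 blk=20 s=0: MISS | VC [16]
  [2] addr=0x53 blk=20 s=0: L1-HIT | VC [16]
  [3] addr=0x50 blk=20 s=0: L1-HIT | VC [16]
  [4] addr=0x41 blk=16 s=0: VC-HIT | VC [20]
  [5] addr=0x21 blk=8 s=0: MISS | VC [20, 16]
  [6] addr=0x41 blk=16 s=0: VC-HIT | VC [20, 8]
  [7] addr=0x33 blk=12 s=0: MISS | VC [20, 8, 16]
  [8] addr=0x36 blk=13 s=1: MISS | VC [20, 8, 16]
  [9] addr=0x35 blk=13 s=1: L1-HIT | VC [20, 8, 16]
  [10] addr=0x40 blk=16 s=0: VC-HIT | VC [20, 8, 12]
  [11] addr=0x53 blk=20 s=0: VC-HIT | VC [16, 8, 12]
  [12] addr=0x50 blk=20 s=0: L1-HIT | VC [16, 8, 12]
  [13] addr=0x20 blk=8 s=0: VC-HIT | VC [16, 20, 12]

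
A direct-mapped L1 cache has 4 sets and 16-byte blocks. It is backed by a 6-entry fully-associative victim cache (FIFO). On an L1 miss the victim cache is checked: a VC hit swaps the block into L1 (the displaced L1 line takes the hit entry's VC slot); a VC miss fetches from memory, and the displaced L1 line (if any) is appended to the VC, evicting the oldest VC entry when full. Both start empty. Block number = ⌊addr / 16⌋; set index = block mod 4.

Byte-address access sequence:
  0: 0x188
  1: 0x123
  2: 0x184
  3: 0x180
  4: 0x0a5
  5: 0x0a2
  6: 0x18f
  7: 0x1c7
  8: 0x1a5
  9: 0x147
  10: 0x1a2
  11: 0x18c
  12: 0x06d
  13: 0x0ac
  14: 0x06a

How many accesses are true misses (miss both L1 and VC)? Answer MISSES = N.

  [0] addr=0x188 blk=24 s=0: MISS | VC []
  [1] addr=0x123 blk=18 s=2: MISS | VC []
  [2] addr=0x184 blk=24 s=0: L1-HIT | VC []
  [3] addr=0x180 blk=24 s=0: L1-HIT | VC []
  [4] addr=0xa5 blk=10 s=2: MISS | VC [18]
  [5] addr=0xa2 blk=10 s=2: L1-HIT | VC [18]
  [6] addr=0x18f blk=24 s=0: L1-HIT | VC [18]
  [7] addr=0x1c7 blk=28 s=0: MISS | VC [18, 24]
  [8] addr=0x1a5 blk=26 s=2: MISS | VC [18, 24, 10]
  [9] addr=0x147 blk=20 s=0: MISS | VC [18, 24, 10, 28]
  [10] addr=0x1a2 blk=26 s=2: L1-HIT | VC [18, 24, 10, 28]
  [11] addr=0x18c blk=24 s=0: VC-HIT | VC [18, 20, 10, 28]
  [12] addr=0x6d blk=6 s=2: MISS | VC [18, 20, 10, 28, 26]
  [13] addr=0xac blk=10 s=2: VC-HIT | VC [18, 20, 6, 28, 26]
  [14] addr=0x6a blk=6 s=2: VC-HIT | VC [18, 20, 10, 28, 26]

MISSES = 7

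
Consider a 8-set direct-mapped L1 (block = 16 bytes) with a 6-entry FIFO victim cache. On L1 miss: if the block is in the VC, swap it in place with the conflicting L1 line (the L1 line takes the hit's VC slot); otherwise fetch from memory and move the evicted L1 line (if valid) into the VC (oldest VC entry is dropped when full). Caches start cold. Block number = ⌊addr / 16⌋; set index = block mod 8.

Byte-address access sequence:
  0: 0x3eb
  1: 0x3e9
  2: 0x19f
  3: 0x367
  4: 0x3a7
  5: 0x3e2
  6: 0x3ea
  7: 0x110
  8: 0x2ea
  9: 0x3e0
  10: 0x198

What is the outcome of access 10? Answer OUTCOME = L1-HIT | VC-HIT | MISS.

#0 0x3eb→b62/s6 MISS; vc=[]
#1 0x3e9→b62/s6 L1-HIT; vc=[]
#2 0x19f→b25/s1 MISS; vc=[]
#3 0x367→b54/s6 MISS; vc=[62]
#4 0x3a7→b58/s2 MISS; vc=[62]
#5 0x3e2→b62/s6 VC-HIT; vc=[54]
#6 0x3ea→b62/s6 L1-HIT; vc=[54]
#7 0x110→b17/s1 MISS; vc=[54,25]
#8 0x2ea→b46/s6 MISS; vc=[54,25,62]
#9 0x3e0→b62/s6 VC-HIT; vc=[54,25,46]
#10 0x198→b25/s1 VC-HIT; vc=[54,17,46]

OUTCOME = VC-HIT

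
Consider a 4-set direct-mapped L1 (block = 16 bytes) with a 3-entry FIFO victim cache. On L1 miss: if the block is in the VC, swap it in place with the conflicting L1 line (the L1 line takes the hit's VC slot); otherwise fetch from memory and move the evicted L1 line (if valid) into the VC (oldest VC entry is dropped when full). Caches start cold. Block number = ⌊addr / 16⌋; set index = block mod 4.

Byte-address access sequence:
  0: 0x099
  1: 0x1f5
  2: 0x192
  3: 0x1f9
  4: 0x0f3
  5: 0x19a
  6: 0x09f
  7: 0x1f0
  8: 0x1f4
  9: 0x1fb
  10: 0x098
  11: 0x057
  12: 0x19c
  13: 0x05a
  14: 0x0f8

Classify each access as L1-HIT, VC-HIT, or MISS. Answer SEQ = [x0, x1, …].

  [0] addr=0x99 blk=9 s=1: MISS | VC []
  [1] addr=0x1f5 blk=31 s=3: MISS | VC []
  [2] addr=0x192 blk=25 s=1: MISS | VC [9]
  [3] addr=0x1f9 blk=31 s=3: L1-HIT | VC [9]
  [4] addr=0xf3 blk=15 s=3: MISS | VC [9, 31]
  [5] addr=0x19a blk=25 s=1: L1-HIT | VC [9, 31]
  [6] addr=0x9f blk=9 s=1: VC-HIT | VC [25, 31]
  [7] addr=0x1f0 blk=31 s=3: VC-HIT | VC [25, 15]
  [8] addr=0x1f4 blk=31 s=3: L1-HIT | VC [25, 15]
  [9] addr=0x1fb blk=31 s=3: L1-HIT | VC [25, 15]
  [10] addr=0x98 blk=9 s=1: L1-HIT | VC [25, 15]
  [11] addr=0x57 blk=5 s=1: MISS | VC [25, 15, 9]
  [12] addr=0x19c blk=25 s=1: VC-HIT | VC [5, 15, 9]
  [13] addr=0x5a blk=5 s=1: VC-HIT | VC [25, 15, 9]
  [14] addr=0xf8 blk=15 s=3: VC-HIT | VC [25, 31, 9]

SEQ = [MISS, MISS, MISS, L1-HIT, MISS, L1-HIT, VC-HIT, VC-HIT, L1-HIT, L1-HIT, L1-HIT, MISS, VC-HIT, VC-HIT, VC-HIT]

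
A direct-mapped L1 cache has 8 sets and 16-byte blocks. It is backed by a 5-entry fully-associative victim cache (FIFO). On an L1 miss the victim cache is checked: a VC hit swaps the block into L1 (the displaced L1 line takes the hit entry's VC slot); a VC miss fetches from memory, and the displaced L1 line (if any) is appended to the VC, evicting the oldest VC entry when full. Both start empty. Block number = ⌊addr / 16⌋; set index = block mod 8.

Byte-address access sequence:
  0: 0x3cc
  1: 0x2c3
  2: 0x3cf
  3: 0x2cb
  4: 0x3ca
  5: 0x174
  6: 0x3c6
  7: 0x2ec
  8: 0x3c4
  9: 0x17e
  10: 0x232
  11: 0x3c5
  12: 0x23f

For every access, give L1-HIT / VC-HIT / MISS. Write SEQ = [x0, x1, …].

SEQ = [MISS, MISS, VC-HIT, VC-HIT, VC-HIT, MISS, L1-HIT, MISS, L1-HIT, L1-HIT, MISS, L1-HIT, L1-HIT]

#0 0x3cc→b60/s4 MISS; vc=[]
#1 0x2c3→b44/s4 MISS; vc=[60]
#2 0x3cf→b60/s4 VC-HIT; vc=[44]
#3 0x2cb→b44/s4 VC-HIT; vc=[60]
#4 0x3ca→b60/s4 VC-HIT; vc=[44]
#5 0x174→b23/s7 MISS; vc=[44]
#6 0x3c6→b60/s4 L1-HIT; vc=[44]
#7 0x2ec→b46/s6 MISS; vc=[44]
#8 0x3c4→b60/s4 L1-HIT; vc=[44]
#9 0x17e→b23/s7 L1-HIT; vc=[44]
#10 0x232→b35/s3 MISS; vc=[44]
#11 0x3c5→b60/s4 L1-HIT; vc=[44]
#12 0x23f→b35/s3 L1-HIT; vc=[44]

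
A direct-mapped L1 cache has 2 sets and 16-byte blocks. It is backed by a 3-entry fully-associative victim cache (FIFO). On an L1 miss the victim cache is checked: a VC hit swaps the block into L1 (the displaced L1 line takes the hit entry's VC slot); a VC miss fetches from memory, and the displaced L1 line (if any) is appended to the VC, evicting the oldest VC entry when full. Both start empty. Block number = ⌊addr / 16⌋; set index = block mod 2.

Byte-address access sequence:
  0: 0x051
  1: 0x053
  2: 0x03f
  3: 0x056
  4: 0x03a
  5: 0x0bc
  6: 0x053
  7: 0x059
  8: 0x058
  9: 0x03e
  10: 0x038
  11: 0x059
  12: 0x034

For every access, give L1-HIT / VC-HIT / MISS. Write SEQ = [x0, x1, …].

SEQ = [MISS, L1-HIT, MISS, VC-HIT, VC-HIT, MISS, VC-HIT, L1-HIT, L1-HIT, VC-HIT, L1-HIT, VC-HIT, VC-HIT]

  [0] addr=0x51 blk=5 s=1: MISS | VC []
  [1] addr=0x53 blk=5 s=1: L1-HIT | VC []
  [2] addr=0x3f blk=3 s=1: MISS | VC [5]
  [3] addr=0x56 blk=5 s=1: VC-HIT | VC [3]
  [4] addr=0x3a blk=3 s=1: VC-HIT | VC [5]
  [5] addr=0xbc blk=11 s=1: MISS | VC [5, 3]
  [6] addr=0x53 blk=5 s=1: VC-HIT | VC [11, 3]
  [7] addr=0x59 blk=5 s=1: L1-HIT | VC [11, 3]
  [8] addr=0x58 blk=5 s=1: L1-HIT | VC [11, 3]
  [9] addr=0x3e blk=3 s=1: VC-HIT | VC [11, 5]
  [10] addr=0x38 blk=3 s=1: L1-HIT | VC [11, 5]
  [11] addr=0x59 blk=5 s=1: VC-HIT | VC [11, 3]
  [12] addr=0x34 blk=3 s=1: VC-HIT | VC [11, 5]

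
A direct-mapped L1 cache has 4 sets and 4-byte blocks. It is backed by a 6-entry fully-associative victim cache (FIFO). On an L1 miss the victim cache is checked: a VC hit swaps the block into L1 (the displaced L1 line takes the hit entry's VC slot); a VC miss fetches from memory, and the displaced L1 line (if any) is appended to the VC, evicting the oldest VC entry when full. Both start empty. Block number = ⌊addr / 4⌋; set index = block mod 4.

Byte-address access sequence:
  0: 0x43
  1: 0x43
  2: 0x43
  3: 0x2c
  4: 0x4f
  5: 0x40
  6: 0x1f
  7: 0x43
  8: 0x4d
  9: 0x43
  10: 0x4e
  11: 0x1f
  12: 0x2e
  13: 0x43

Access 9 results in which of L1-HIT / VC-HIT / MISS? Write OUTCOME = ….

OUTCOME = L1-HIT

0: 0x43 (blk 16, set 0) → MISS  vc=[]
1: 0x43 (blk 16, set 0) → L1-HIT  vc=[]
2: 0x43 (blk 16, set 0) → L1-HIT  vc=[]
3: 0x2c (blk 11, set 3) → MISS  vc=[]
4: 0x4f (blk 19, set 3) → MISS  vc=[11]
5: 0x40 (blk 16, set 0) → L1-HIT  vc=[11]
6: 0x1f (blk 7, set 3) → MISS  vc=[11, 19]
7: 0x43 (blk 16, set 0) → L1-HIT  vc=[11, 19]
8: 0x4d (blk 19, set 3) → VC-HIT  vc=[11, 7]
9: 0x43 (blk 16, set 0) → L1-HIT  vc=[11, 7]
10: 0x4e (blk 19, set 3) → L1-HIT  vc=[11, 7]
11: 0x1f (blk 7, set 3) → VC-HIT  vc=[11, 19]
12: 0x2e (blk 11, set 3) → VC-HIT  vc=[7, 19]
13: 0x43 (blk 16, set 0) → L1-HIT  vc=[7, 19]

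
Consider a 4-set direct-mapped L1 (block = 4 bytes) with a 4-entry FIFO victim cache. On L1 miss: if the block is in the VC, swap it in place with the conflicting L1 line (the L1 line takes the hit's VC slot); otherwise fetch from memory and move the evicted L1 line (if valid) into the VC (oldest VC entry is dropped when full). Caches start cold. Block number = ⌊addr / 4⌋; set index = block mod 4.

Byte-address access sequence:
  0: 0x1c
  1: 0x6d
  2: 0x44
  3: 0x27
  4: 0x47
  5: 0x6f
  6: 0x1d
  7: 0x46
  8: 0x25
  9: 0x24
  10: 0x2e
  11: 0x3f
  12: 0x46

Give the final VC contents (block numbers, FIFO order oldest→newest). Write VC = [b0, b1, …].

VC = [27, 9, 7, 11]

#0 0x1c→b7/s3 MISS; vc=[]
#1 0x6d→b27/s3 MISS; vc=[7]
#2 0x44→b17/s1 MISS; vc=[7]
#3 0x27→b9/s1 MISS; vc=[7,17]
#4 0x47→b17/s1 VC-HIT; vc=[7,9]
#5 0x6f→b27/s3 L1-HIT; vc=[7,9]
#6 0x1d→b7/s3 VC-HIT; vc=[27,9]
#7 0x46→b17/s1 L1-HIT; vc=[27,9]
#8 0x25→b9/s1 VC-HIT; vc=[27,17]
#9 0x24→b9/s1 L1-HIT; vc=[27,17]
#10 0x2e→b11/s3 MISS; vc=[27,17,7]
#11 0x3f→b15/s3 MISS; vc=[27,17,7,11]
#12 0x46→b17/s1 VC-HIT; vc=[27,9,7,11]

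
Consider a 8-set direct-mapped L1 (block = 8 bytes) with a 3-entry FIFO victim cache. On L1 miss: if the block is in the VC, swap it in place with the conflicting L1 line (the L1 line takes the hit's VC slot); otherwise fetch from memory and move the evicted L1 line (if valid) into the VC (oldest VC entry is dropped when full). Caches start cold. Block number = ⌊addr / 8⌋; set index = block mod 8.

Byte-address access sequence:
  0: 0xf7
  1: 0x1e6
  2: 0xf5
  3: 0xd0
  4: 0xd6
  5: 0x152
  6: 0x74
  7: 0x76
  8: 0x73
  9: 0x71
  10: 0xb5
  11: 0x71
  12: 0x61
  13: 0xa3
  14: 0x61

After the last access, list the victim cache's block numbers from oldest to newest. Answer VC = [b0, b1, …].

  [0] addr=0xf7 blk=30 s=6: MISS | VC []
  [1] addr=0x1e6 blk=60 s=4: MISS | VC []
  [2] addr=0xf5 blk=30 s=6: L1-HIT | VC []
  [3] addr=0xd0 blk=26 s=2: MISS | VC []
  [4] addr=0xd6 blk=26 s=2: L1-HIT | VC []
  [5] addr=0x152 blk=42 s=2: MISS | VC [26]
  [6] addr=0x74 blk=14 s=6: MISS | VC [26, 30]
  [7] addr=0x76 blk=14 s=6: L1-HIT | VC [26, 30]
  [8] addr=0x73 blk=14 s=6: L1-HIT | VC [26, 30]
  [9] addr=0x71 blk=14 s=6: L1-HIT | VC [26, 30]
  [10] addr=0xb5 blk=22 s=6: MISS | VC [26, 30, 14]
  [11] addr=0x71 blk=14 s=6: VC-HIT | VC [26, 30, 22]
  [12] addr=0x61 blk=12 s=4: MISS | VC [30, 22, 60]
  [13] addr=0xa3 blk=20 s=4: MISS | VC [22, 60, 12]
  [14] addr=0x61 blk=12 s=4: VC-HIT | VC [22, 60, 20]

VC = [22, 60, 20]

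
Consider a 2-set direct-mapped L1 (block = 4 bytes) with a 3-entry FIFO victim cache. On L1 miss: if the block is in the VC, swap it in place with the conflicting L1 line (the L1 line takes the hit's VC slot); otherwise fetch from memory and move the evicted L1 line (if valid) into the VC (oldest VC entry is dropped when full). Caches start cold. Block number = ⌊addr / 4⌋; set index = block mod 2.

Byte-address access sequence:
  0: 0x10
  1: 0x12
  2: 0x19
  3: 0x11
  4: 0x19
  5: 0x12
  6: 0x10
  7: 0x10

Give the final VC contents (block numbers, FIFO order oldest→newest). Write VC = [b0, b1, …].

#0 0x10→b4/s0 MISS; vc=[]
#1 0x12→b4/s0 L1-HIT; vc=[]
#2 0x19→b6/s0 MISS; vc=[4]
#3 0x11→b4/s0 VC-HIT; vc=[6]
#4 0x19→b6/s0 VC-HIT; vc=[4]
#5 0x12→b4/s0 VC-HIT; vc=[6]
#6 0x10→b4/s0 L1-HIT; vc=[6]
#7 0x10→b4/s0 L1-HIT; vc=[6]

VC = [6]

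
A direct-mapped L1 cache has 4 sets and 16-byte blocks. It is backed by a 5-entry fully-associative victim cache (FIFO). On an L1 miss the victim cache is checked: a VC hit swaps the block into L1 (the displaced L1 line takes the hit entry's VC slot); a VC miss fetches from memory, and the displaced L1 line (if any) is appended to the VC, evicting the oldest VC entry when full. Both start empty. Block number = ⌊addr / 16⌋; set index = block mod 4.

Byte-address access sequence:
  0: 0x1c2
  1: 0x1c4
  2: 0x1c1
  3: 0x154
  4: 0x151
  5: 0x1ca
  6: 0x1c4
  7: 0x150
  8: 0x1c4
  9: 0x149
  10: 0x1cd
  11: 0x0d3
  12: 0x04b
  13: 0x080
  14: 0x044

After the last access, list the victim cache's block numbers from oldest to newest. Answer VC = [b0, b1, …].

VC = [20, 21, 28, 8]

#0 0x1c2→b28/s0 MISS; vc=[]
#1 0x1c4→b28/s0 L1-HIT; vc=[]
#2 0x1c1→b28/s0 L1-HIT; vc=[]
#3 0x154→b21/s1 MISS; vc=[]
#4 0x151→b21/s1 L1-HIT; vc=[]
#5 0x1ca→b28/s0 L1-HIT; vc=[]
#6 0x1c4→b28/s0 L1-HIT; vc=[]
#7 0x150→b21/s1 L1-HIT; vc=[]
#8 0x1c4→b28/s0 L1-HIT; vc=[]
#9 0x149→b20/s0 MISS; vc=[28]
#10 0x1cd→b28/s0 VC-HIT; vc=[20]
#11 0xd3→b13/s1 MISS; vc=[20,21]
#12 0x4b→b4/s0 MISS; vc=[20,21,28]
#13 0x80→b8/s0 MISS; vc=[20,21,28,4]
#14 0x44→b4/s0 VC-HIT; vc=[20,21,28,8]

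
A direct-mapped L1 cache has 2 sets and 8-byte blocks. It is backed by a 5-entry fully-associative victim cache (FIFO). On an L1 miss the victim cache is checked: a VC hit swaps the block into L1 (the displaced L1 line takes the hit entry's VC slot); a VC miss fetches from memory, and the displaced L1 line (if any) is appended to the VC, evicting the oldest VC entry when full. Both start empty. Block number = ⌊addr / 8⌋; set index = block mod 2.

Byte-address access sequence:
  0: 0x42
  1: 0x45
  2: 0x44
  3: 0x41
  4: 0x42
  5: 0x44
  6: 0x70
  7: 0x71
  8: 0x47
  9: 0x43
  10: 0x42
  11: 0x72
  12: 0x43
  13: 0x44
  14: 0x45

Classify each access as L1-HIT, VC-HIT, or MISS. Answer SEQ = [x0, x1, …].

#0 0x42→b8/s0 MISS; vc=[]
#1 0x45→b8/s0 L1-HIT; vc=[]
#2 0x44→b8/s0 L1-HIT; vc=[]
#3 0x41→b8/s0 L1-HIT; vc=[]
#4 0x42→b8/s0 L1-HIT; vc=[]
#5 0x44→b8/s0 L1-HIT; vc=[]
#6 0x70→b14/s0 MISS; vc=[8]
#7 0x71→b14/s0 L1-HIT; vc=[8]
#8 0x47→b8/s0 VC-HIT; vc=[14]
#9 0x43→b8/s0 L1-HIT; vc=[14]
#10 0x42→b8/s0 L1-HIT; vc=[14]
#11 0x72→b14/s0 VC-HIT; vc=[8]
#12 0x43→b8/s0 VC-HIT; vc=[14]
#13 0x44→b8/s0 L1-HIT; vc=[14]
#14 0x45→b8/s0 L1-HIT; vc=[14]

SEQ = [MISS, L1-HIT, L1-HIT, L1-HIT, L1-HIT, L1-HIT, MISS, L1-HIT, VC-HIT, L1-HIT, L1-HIT, VC-HIT, VC-HIT, L1-HIT, L1-HIT]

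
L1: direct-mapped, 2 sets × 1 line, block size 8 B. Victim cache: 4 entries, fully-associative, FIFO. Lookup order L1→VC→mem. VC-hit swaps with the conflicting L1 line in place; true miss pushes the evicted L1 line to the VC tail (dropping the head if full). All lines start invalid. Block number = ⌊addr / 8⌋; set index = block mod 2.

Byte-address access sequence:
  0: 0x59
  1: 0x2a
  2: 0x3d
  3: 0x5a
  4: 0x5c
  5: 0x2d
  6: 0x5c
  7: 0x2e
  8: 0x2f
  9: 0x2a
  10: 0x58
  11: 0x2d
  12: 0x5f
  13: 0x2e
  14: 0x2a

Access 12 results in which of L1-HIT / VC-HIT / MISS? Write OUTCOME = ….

#0 0x59→b11/s1 MISS; vc=[]
#1 0x2a→b5/s1 MISS; vc=[11]
#2 0x3d→b7/s1 MISS; vc=[11,5]
#3 0x5a→b11/s1 VC-HIT; vc=[7,5]
#4 0x5c→b11/s1 L1-HIT; vc=[7,5]
#5 0x2d→b5/s1 VC-HIT; vc=[7,11]
#6 0x5c→b11/s1 VC-HIT; vc=[7,5]
#7 0x2e→b5/s1 VC-HIT; vc=[7,11]
#8 0x2f→b5/s1 L1-HIT; vc=[7,11]
#9 0x2a→b5/s1 L1-HIT; vc=[7,11]
#10 0x58→b11/s1 VC-HIT; vc=[7,5]
#11 0x2d→b5/s1 VC-HIT; vc=[7,11]
#12 0x5f→b11/s1 VC-HIT; vc=[7,5]
#13 0x2e→b5/s1 VC-HIT; vc=[7,11]
#14 0x2a→b5/s1 L1-HIT; vc=[7,11]

OUTCOME = VC-HIT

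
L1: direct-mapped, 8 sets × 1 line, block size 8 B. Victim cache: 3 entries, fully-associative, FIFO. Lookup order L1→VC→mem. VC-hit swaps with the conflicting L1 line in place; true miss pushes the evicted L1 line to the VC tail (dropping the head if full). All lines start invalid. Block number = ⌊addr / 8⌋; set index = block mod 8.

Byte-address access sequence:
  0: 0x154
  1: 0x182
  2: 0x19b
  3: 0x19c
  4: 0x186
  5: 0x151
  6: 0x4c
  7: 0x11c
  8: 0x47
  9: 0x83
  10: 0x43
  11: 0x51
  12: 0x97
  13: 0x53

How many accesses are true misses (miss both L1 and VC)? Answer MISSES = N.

  [0] addr=0x154 blk=42 s=2: MISS | VC []
  [1] addr=0x182 blk=48 s=0: MISS | VC []
  [2] addr=0x19b blk=51 s=3: MISS | VC []
  [3] addr=0x19c blk=51 s=3: L1-HIT | VC []
  [4] addr=0x186 blk=48 s=0: L1-HIT | VC []
  [5] addr=0x151 blk=42 s=2: L1-HIT | VC []
  [6] addr=0x4c blk=9 s=1: MISS | VC []
  [7] addr=0x11c blk=35 s=3: MISS | VC [51]
  [8] addr=0x47 blk=8 s=0: MISS | VC [51, 48]
  [9] addr=0x83 blk=16 s=0: MISS | VC [51, 48, 8]
  [10] addr=0x43 blk=8 s=0: VC-HIT | VC [51, 48, 16]
  [11] addr=0x51 blk=10 s=2: MISS | VC [48, 16, 42]
  [12] addr=0x97 blk=18 s=2: MISS | VC [16, 42, 10]
  [13] addr=0x53 blk=10 s=2: VC-HIT | VC [16, 42, 18]

MISSES = 9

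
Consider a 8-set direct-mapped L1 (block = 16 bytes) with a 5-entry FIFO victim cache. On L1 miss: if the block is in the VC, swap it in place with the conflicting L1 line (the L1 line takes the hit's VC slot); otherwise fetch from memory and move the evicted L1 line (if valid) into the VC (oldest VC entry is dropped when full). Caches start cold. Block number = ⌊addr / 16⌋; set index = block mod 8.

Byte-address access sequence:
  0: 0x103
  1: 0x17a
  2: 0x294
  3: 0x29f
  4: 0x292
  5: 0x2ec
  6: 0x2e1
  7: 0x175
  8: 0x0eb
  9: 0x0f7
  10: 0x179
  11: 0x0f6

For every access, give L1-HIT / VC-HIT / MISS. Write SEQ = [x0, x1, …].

SEQ = [MISS, MISS, MISS, L1-HIT, L1-HIT, MISS, L1-HIT, L1-HIT, MISS, MISS, VC-HIT, VC-HIT]

0: 0x103 (blk 16, set 0) → MISS  vc=[]
1: 0x17a (blk 23, set 7) → MISS  vc=[]
2: 0x294 (blk 41, set 1) → MISS  vc=[]
3: 0x29f (blk 41, set 1) → L1-HIT  vc=[]
4: 0x292 (blk 41, set 1) → L1-HIT  vc=[]
5: 0x2ec (blk 46, set 6) → MISS  vc=[]
6: 0x2e1 (blk 46, set 6) → L1-HIT  vc=[]
7: 0x175 (blk 23, set 7) → L1-HIT  vc=[]
8: 0xeb (blk 14, set 6) → MISS  vc=[46]
9: 0xf7 (blk 15, set 7) → MISS  vc=[46, 23]
10: 0x179 (blk 23, set 7) → VC-HIT  vc=[46, 15]
11: 0xf6 (blk 15, set 7) → VC-HIT  vc=[46, 23]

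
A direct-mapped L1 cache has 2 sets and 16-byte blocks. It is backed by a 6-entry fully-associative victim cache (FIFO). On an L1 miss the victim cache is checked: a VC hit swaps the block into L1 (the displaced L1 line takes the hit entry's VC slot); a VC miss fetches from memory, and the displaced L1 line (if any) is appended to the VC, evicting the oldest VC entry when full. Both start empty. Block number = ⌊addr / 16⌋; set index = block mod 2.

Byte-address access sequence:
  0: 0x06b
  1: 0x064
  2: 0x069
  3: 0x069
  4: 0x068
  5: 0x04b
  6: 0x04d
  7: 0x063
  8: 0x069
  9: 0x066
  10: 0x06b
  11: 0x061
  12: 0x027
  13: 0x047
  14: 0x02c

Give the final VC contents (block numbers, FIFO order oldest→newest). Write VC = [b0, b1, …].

VC = [4, 6]

#0 0x6b→b6/s0 MISS; vc=[]
#1 0x64→b6/s0 L1-HIT; vc=[]
#2 0x69→b6/s0 L1-HIT; vc=[]
#3 0x69→b6/s0 L1-HIT; vc=[]
#4 0x68→b6/s0 L1-HIT; vc=[]
#5 0x4b→b4/s0 MISS; vc=[6]
#6 0x4d→b4/s0 L1-HIT; vc=[6]
#7 0x63→b6/s0 VC-HIT; vc=[4]
#8 0x69→b6/s0 L1-HIT; vc=[4]
#9 0x66→b6/s0 L1-HIT; vc=[4]
#10 0x6b→b6/s0 L1-HIT; vc=[4]
#11 0x61→b6/s0 L1-HIT; vc=[4]
#12 0x27→b2/s0 MISS; vc=[4,6]
#13 0x47→b4/s0 VC-HIT; vc=[2,6]
#14 0x2c→b2/s0 VC-HIT; vc=[4,6]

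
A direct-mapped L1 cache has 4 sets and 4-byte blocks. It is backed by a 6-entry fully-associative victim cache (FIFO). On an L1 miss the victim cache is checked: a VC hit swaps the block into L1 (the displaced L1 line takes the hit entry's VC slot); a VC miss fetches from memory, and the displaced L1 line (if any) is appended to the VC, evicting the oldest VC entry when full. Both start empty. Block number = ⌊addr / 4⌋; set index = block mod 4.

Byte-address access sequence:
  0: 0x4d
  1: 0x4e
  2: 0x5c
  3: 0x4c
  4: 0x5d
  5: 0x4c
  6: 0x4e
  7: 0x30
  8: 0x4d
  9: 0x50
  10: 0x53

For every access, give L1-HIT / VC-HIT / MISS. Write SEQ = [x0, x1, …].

SEQ = [MISS, L1-HIT, MISS, VC-HIT, VC-HIT, VC-HIT, L1-HIT, MISS, L1-HIT, MISS, L1-HIT]

  [0] addr=0x4d blk=19 s=3: MISS | VC []
  [1] addr=0x4e blk=19 s=3: L1-HIT | VC []
  [2] addr=0x5c blk=23 s=3: MISS | VC [19]
  [3] addr=0x4c blk=19 s=3: VC-HIT | VC [23]
  [4] addr=0x5d blk=23 s=3: VC-HIT | VC [19]
  [5] addr=0x4c blk=19 s=3: VC-HIT | VC [23]
  [6] addr=0x4e blk=19 s=3: L1-HIT | VC [23]
  [7] addr=0x30 blk=12 s=0: MISS | VC [23]
  [8] addr=0x4d blk=19 s=3: L1-HIT | VC [23]
  [9] addr=0x50 blk=20 s=0: MISS | VC [23, 12]
  [10] addr=0x53 blk=20 s=0: L1-HIT | VC [23, 12]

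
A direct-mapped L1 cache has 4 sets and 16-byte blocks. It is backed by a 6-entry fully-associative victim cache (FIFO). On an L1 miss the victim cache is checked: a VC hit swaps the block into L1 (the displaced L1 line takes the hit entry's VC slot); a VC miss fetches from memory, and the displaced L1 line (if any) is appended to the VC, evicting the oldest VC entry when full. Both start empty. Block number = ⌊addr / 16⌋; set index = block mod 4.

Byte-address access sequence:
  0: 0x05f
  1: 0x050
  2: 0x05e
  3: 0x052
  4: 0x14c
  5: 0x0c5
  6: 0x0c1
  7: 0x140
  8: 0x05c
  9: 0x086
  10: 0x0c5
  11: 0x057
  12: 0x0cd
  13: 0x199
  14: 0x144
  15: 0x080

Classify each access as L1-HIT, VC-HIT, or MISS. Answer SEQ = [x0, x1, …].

SEQ = [MISS, L1-HIT, L1-HIT, L1-HIT, MISS, MISS, L1-HIT, VC-HIT, L1-HIT, MISS, VC-HIT, L1-HIT, L1-HIT, MISS, VC-HIT, VC-HIT]

  [0] addr=0x5f blk=5 s=1: MISS | VC []
  [1] addr=0x50 blk=5 s=1: L1-HIT | VC []
  [2] addr=0x5e blk=5 s=1: L1-HIT | VC []
  [3] addr=0x52 blk=5 s=1: L1-HIT | VC []
  [4] addr=0x14c blk=20 s=0: MISS | VC []
  [5] addr=0xc5 blk=12 s=0: MISS | VC [20]
  [6] addr=0xc1 blk=12 s=0: L1-HIT | VC [20]
  [7] addr=0x140 blk=20 s=0: VC-HIT | VC [12]
  [8] addr=0x5c blk=5 s=1: L1-HIT | VC [12]
  [9] addr=0x86 blk=8 s=0: MISS | VC [12, 20]
  [10] addr=0xc5 blk=12 s=0: VC-HIT | VC [8, 20]
  [11] addr=0x57 blk=5 s=1: L1-HIT | VC [8, 20]
  [12] addr=0xcd blk=12 s=0: L1-HIT | VC [8, 20]
  [13] addr=0x199 blk=25 s=1: MISS | VC [8, 20, 5]
  [14] addr=0x144 blk=20 s=0: VC-HIT | VC [8, 12, 5]
  [15] addr=0x80 blk=8 s=0: VC-HIT | VC [20, 12, 5]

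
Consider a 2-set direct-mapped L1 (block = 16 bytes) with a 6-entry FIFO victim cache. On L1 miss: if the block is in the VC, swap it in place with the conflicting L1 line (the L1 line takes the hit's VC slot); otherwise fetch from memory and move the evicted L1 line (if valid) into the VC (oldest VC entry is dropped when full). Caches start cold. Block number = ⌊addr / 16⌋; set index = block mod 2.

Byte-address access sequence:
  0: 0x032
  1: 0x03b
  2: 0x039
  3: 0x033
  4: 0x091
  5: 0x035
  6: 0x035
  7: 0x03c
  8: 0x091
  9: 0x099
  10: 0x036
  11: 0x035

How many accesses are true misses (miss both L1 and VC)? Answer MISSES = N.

MISSES = 2

#0 0x32→b3/s1 MISS; vc=[]
#1 0x3b→b3/s1 L1-HIT; vc=[]
#2 0x39→b3/s1 L1-HIT; vc=[]
#3 0x33→b3/s1 L1-HIT; vc=[]
#4 0x91→b9/s1 MISS; vc=[3]
#5 0x35→b3/s1 VC-HIT; vc=[9]
#6 0x35→b3/s1 L1-HIT; vc=[9]
#7 0x3c→b3/s1 L1-HIT; vc=[9]
#8 0x91→b9/s1 VC-HIT; vc=[3]
#9 0x99→b9/s1 L1-HIT; vc=[3]
#10 0x36→b3/s1 VC-HIT; vc=[9]
#11 0x35→b3/s1 L1-HIT; vc=[9]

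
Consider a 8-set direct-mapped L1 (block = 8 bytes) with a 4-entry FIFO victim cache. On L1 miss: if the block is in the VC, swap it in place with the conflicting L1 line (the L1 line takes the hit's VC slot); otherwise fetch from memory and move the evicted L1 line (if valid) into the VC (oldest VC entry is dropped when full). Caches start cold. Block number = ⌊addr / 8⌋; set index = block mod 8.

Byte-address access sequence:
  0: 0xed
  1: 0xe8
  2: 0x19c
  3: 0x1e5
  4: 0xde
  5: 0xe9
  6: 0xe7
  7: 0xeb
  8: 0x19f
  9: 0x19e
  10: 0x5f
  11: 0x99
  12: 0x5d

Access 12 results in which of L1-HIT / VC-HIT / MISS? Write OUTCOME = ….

OUTCOME = VC-HIT

  [0] addr=0xed blk=29 s=5: MISS | VC []
  [1] addr=0xe8 blk=29 s=5: L1-HIT | VC []
  [2] addr=0x19c blk=51 s=3: MISS | VC []
  [3] addr=0x1e5 blk=60 s=4: MISS | VC []
  [4] addr=0xde blk=27 s=3: MISS | VC [51]
  [5] addr=0xe9 blk=29 s=5: L1-HIT | VC [51]
  [6] addr=0xe7 blk=28 s=4: MISS | VC [51, 60]
  [7] addr=0xeb blk=29 s=5: L1-HIT | VC [51, 60]
  [8] addr=0x19f blk=51 s=3: VC-HIT | VC [27, 60]
  [9] addr=0x19e blk=51 s=3: L1-HIT | VC [27, 60]
  [10] addr=0x5f blk=11 s=3: MISS | VC [27, 60, 51]
  [11] addr=0x99 blk=19 s=3: MISS | VC [27, 60, 51, 11]
  [12] addr=0x5d blk=11 s=3: VC-HIT | VC [27, 60, 51, 19]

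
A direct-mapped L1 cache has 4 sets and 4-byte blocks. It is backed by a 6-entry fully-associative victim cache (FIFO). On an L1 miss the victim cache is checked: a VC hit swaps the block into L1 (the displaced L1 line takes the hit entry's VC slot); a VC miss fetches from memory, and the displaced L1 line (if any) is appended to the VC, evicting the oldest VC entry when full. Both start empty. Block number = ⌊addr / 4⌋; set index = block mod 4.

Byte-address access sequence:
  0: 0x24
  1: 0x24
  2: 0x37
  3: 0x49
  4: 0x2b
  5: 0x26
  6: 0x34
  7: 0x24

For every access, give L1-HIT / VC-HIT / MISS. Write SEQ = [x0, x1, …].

0: 0x24 (blk 9, set 1) → MISS  vc=[]
1: 0x24 (blk 9, set 1) → L1-HIT  vc=[]
2: 0x37 (blk 13, set 1) → MISS  vc=[9]
3: 0x49 (blk 18, set 2) → MISS  vc=[9]
4: 0x2b (blk 10, set 2) → MISS  vc=[9, 18]
5: 0x26 (blk 9, set 1) → VC-HIT  vc=[13, 18]
6: 0x34 (blk 13, set 1) → VC-HIT  vc=[9, 18]
7: 0x24 (blk 9, set 1) → VC-HIT  vc=[13, 18]

SEQ = [MISS, L1-HIT, MISS, MISS, MISS, VC-HIT, VC-HIT, VC-HIT]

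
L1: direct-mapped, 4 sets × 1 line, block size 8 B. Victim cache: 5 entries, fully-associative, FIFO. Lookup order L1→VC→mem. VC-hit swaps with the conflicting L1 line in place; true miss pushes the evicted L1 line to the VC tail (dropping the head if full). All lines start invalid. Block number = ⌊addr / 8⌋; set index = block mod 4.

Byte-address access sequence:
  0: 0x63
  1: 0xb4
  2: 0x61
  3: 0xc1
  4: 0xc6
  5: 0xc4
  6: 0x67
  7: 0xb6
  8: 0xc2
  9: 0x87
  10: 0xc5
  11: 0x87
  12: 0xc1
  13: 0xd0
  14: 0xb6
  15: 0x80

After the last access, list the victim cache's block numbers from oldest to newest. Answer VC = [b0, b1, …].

0: 0x63 (blk 12, set 0) → MISS  vc=[]
1: 0xb4 (blk 22, set 2) → MISS  vc=[]
2: 0x61 (blk 12, set 0) → L1-HIT  vc=[]
3: 0xc1 (blk 24, set 0) → MISS  vc=[12]
4: 0xc6 (blk 24, set 0) → L1-HIT  vc=[12]
5: 0xc4 (blk 24, set 0) → L1-HIT  vc=[12]
6: 0x67 (blk 12, set 0) → VC-HIT  vc=[24]
7: 0xb6 (blk 22, set 2) → L1-HIT  vc=[24]
8: 0xc2 (blk 24, set 0) → VC-HIT  vc=[12]
9: 0x87 (blk 16, set 0) → MISS  vc=[12, 24]
10: 0xc5 (blk 24, set 0) → VC-HIT  vc=[12, 16]
11: 0x87 (blk 16, set 0) → VC-HIT  vc=[12, 24]
12: 0xc1 (blk 24, set 0) → VC-HIT  vc=[12, 16]
13: 0xd0 (blk 26, set 2) → MISS  vc=[12, 16, 22]
14: 0xb6 (blk 22, set 2) → VC-HIT  vc=[12, 16, 26]
15: 0x80 (blk 16, set 0) → VC-HIT  vc=[12, 24, 26]

VC = [12, 24, 26]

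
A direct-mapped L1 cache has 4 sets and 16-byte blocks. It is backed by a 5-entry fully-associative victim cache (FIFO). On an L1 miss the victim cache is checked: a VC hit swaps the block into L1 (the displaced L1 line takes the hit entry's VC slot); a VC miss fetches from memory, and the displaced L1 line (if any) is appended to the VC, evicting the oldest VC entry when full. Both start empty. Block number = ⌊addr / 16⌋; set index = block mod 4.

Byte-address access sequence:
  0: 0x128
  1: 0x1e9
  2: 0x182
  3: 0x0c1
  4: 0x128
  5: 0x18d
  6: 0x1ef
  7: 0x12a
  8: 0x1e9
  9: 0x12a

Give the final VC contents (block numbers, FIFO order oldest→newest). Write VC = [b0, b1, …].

VC = [30, 12]

  [0] addr=0x128 blk=18 s=2: MISS | VC []
  [1] addr=0x1e9 blk=30 s=2: MISS | VC [18]
  [2] addr=0x182 blk=24 s=0: MISS | VC [18]
  [3] addr=0xc1 blk=12 s=0: MISS | VC [18, 24]
  [4] addr=0x128 blk=18 s=2: VC-HIT | VC [30, 24]
  [5] addr=0x18d blk=24 s=0: VC-HIT | VC [30, 12]
  [6] addr=0x1ef blk=30 s=2: VC-HIT | VC [18, 12]
  [7] addr=0x12a blk=18 s=2: VC-HIT | VC [30, 12]
  [8] addr=0x1e9 blk=30 s=2: VC-HIT | VC [18, 12]
  [9] addr=0x12a blk=18 s=2: VC-HIT | VC [30, 12]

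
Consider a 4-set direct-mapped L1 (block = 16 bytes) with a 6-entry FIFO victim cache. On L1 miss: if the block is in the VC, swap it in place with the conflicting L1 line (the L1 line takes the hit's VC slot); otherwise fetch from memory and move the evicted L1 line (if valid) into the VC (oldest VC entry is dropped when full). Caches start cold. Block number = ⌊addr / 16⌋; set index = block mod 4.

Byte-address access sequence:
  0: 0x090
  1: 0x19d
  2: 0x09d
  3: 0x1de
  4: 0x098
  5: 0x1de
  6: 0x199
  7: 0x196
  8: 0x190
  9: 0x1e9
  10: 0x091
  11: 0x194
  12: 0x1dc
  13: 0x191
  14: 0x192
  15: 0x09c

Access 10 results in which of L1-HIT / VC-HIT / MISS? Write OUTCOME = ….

OUTCOME = VC-HIT

#0 0x90→b9/s1 MISS; vc=[]
#1 0x19d→b25/s1 MISS; vc=[9]
#2 0x9d→b9/s1 VC-HIT; vc=[25]
#3 0x1de→b29/s1 MISS; vc=[25,9]
#4 0x98→b9/s1 VC-HIT; vc=[25,29]
#5 0x1de→b29/s1 VC-HIT; vc=[25,9]
#6 0x199→b25/s1 VC-HIT; vc=[29,9]
#7 0x196→b25/s1 L1-HIT; vc=[29,9]
#8 0x190→b25/s1 L1-HIT; vc=[29,9]
#9 0x1e9→b30/s2 MISS; vc=[29,9]
#10 0x91→b9/s1 VC-HIT; vc=[29,25]
#11 0x194→b25/s1 VC-HIT; vc=[29,9]
#12 0x1dc→b29/s1 VC-HIT; vc=[25,9]
#13 0x191→b25/s1 VC-HIT; vc=[29,9]
#14 0x192→b25/s1 L1-HIT; vc=[29,9]
#15 0x9c→b9/s1 VC-HIT; vc=[29,25]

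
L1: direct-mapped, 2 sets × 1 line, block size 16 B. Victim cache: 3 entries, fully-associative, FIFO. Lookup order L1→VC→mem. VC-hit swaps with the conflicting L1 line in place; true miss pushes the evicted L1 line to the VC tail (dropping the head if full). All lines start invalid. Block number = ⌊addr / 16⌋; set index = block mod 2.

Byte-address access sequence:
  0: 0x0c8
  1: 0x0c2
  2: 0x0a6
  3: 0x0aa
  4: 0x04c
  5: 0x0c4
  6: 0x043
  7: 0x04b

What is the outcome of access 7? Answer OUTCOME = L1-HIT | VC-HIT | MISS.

OUTCOME = L1-HIT

#0 0xc8→b12/s0 MISS; vc=[]
#1 0xc2→b12/s0 L1-HIT; vc=[]
#2 0xa6→b10/s0 MISS; vc=[12]
#3 0xaa→b10/s0 L1-HIT; vc=[12]
#4 0x4c→b4/s0 MISS; vc=[12,10]
#5 0xc4→b12/s0 VC-HIT; vc=[4,10]
#6 0x43→b4/s0 VC-HIT; vc=[12,10]
#7 0x4b→b4/s0 L1-HIT; vc=[12,10]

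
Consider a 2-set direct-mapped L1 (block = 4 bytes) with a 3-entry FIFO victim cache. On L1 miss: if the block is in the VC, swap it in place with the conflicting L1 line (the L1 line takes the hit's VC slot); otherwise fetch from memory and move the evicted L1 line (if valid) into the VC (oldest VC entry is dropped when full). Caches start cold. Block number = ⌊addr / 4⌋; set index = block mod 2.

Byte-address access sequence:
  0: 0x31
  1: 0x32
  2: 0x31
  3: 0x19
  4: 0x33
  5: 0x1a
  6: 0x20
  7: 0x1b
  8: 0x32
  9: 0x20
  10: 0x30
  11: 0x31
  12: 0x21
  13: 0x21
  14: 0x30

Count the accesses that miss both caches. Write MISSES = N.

MISSES = 3

#0 0x31→b12/s0 MISS; vc=[]
#1 0x32→b12/s0 L1-HIT; vc=[]
#2 0x31→b12/s0 L1-HIT; vc=[]
#3 0x19→b6/s0 MISS; vc=[12]
#4 0x33→b12/s0 VC-HIT; vc=[6]
#5 0x1a→b6/s0 VC-HIT; vc=[12]
#6 0x20→b8/s0 MISS; vc=[12,6]
#7 0x1b→b6/s0 VC-HIT; vc=[12,8]
#8 0x32→b12/s0 VC-HIT; vc=[6,8]
#9 0x20→b8/s0 VC-HIT; vc=[6,12]
#10 0x30→b12/s0 VC-HIT; vc=[6,8]
#11 0x31→b12/s0 L1-HIT; vc=[6,8]
#12 0x21→b8/s0 VC-HIT; vc=[6,12]
#13 0x21→b8/s0 L1-HIT; vc=[6,12]
#14 0x30→b12/s0 VC-HIT; vc=[6,8]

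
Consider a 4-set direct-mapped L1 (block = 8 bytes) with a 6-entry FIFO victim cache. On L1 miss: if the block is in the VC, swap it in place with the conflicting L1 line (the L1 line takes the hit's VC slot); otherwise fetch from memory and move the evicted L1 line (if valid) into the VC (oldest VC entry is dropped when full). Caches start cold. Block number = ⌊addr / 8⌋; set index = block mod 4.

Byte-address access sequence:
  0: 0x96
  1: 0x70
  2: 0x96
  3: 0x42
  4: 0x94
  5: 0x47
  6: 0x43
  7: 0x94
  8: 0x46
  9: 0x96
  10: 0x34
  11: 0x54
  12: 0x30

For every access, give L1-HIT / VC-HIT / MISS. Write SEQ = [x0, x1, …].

SEQ = [MISS, MISS, VC-HIT, MISS, L1-HIT, L1-HIT, L1-HIT, L1-HIT, L1-HIT, L1-HIT, MISS, MISS, VC-HIT]

  [0] addr=0x96 blk=18 s=2: MISS | VC []
  [1] addr=0x70 blk=14 s=2: MISS | VC [18]
  [2] addr=0x96 blk=18 s=2: VC-HIT | VC [14]
  [3] addr=0x42 blk=8 s=0: MISS | VC [14]
  [4] addr=0x94 blk=18 s=2: L1-HIT | VC [14]
  [5] addr=0x47 blk=8 s=0: L1-HIT | VC [14]
  [6] addr=0x43 blk=8 s=0: L1-HIT | VC [14]
  [7] addr=0x94 blk=18 s=2: L1-HIT | VC [14]
  [8] addr=0x46 blk=8 s=0: L1-HIT | VC [14]
  [9] addr=0x96 blk=18 s=2: L1-HIT | VC [14]
  [10] addr=0x34 blk=6 s=2: MISS | VC [14, 18]
  [11] addr=0x54 blk=10 s=2: MISS | VC [14, 18, 6]
  [12] addr=0x30 blk=6 s=2: VC-HIT | VC [14, 18, 10]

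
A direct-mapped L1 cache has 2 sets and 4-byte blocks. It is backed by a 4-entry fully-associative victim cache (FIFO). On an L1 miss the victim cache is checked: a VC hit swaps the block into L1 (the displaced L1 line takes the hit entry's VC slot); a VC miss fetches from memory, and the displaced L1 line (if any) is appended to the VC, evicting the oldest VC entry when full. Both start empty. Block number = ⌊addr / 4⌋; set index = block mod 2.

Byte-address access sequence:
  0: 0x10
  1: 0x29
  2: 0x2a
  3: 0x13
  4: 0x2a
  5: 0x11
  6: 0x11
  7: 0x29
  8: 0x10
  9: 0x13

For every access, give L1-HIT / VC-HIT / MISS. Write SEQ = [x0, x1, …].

#0 0x10→b4/s0 MISS; vc=[]
#1 0x29→b10/s0 MISS; vc=[4]
#2 0x2a→b10/s0 L1-HIT; vc=[4]
#3 0x13→b4/s0 VC-HIT; vc=[10]
#4 0x2a→b10/s0 VC-HIT; vc=[4]
#5 0x11→b4/s0 VC-HIT; vc=[10]
#6 0x11→b4/s0 L1-HIT; vc=[10]
#7 0x29→b10/s0 VC-HIT; vc=[4]
#8 0x10→b4/s0 VC-HIT; vc=[10]
#9 0x13→b4/s0 L1-HIT; vc=[10]

SEQ = [MISS, MISS, L1-HIT, VC-HIT, VC-HIT, VC-HIT, L1-HIT, VC-HIT, VC-HIT, L1-HIT]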